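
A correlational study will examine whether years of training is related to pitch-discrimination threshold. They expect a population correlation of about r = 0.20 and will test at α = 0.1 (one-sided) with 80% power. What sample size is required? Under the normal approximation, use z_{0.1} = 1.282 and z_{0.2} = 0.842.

Fisher's z: C = ½·ln((1+r)/(1−r)) = ½·ln(1.5000) = 0.2027.
n = ((z_{α} + z_β)/C)² + 3.
(1.282 + 0.842) / 0.2027 = 2.124 / 0.2027 = 10.479.
n = 10.479² + 3 = 109.80 + 3 = 112.8.
Round up.

n = 113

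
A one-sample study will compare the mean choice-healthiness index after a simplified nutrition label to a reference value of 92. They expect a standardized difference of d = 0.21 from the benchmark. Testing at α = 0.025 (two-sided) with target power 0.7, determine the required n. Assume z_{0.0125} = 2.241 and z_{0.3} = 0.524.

For a one-sample test: n = ((z_{α/2} + z_β) / d)².
z_{α/2} + z_β = 2.241 + 0.524 = 2.765.
n = (2.765 / 0.21)² = 13.167² = 173.36.
Round up.

n = 174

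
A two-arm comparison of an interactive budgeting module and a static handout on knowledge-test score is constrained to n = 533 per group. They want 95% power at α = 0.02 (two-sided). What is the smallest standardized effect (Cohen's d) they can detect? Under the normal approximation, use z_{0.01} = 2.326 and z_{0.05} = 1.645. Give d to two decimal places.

For two independent groups of n = 533 each: d_min = (z_{α/2} + z_β)·√(2/n).
z-sum = 2.326 + 1.645 = 3.971.
d_min = 3.971 × √(2/533) = 3.971 × 0.0613 = 0.243.

d_min ≈ 0.24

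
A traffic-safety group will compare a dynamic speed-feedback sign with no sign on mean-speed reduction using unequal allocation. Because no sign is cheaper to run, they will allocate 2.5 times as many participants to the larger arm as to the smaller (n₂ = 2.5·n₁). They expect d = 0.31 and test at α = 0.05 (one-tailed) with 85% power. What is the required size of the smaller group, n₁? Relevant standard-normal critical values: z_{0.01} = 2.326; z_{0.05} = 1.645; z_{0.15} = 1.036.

n₁ = 105

With allocation ratio k = n₂/n₁ = 2.5, Var(x̄₁−x̄₂) = σ²(1/n₁ + 1/(k·n₁)) = σ²·(k+1)/(k·n₁).
So n₁ = (1 + 1/k)·((z_{α} + z_β)/d)² = 1.400 × (2.681/0.31)².
n₁ = 1.400 × 74.79 = 104.7.
Round up: n₁ = 105, giving n₂ = ⌈2.5 × 105⌉ = ⌈262.5⌉ = 263.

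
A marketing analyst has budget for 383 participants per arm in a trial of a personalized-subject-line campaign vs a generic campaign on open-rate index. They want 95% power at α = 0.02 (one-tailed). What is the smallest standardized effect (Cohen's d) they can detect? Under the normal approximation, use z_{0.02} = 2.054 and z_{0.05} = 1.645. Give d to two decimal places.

For two independent groups of n = 383 each: d_min = (z_{α} + z_β)·√(2/n).
z-sum = 2.054 + 1.645 = 3.699.
d_min = 3.699 × √(2/383) = 3.699 × 0.0723 = 0.267.

d_min ≈ 0.27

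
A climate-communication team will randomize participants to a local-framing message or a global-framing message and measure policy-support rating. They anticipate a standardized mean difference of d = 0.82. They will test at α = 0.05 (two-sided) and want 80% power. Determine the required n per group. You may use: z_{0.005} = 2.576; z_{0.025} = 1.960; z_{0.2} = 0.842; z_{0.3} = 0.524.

n = 24 per group

For two independent groups with equal n: n = 2·((z_{α/2} + z_β) / d)².
z_{α/2} + z_β = 1.960 + 0.842 = 2.802.
n = 2 × (2.802 / 0.82)² = 2 × 3.417² = 2 × 11.68 = 23.4.
Round up to the next whole participant.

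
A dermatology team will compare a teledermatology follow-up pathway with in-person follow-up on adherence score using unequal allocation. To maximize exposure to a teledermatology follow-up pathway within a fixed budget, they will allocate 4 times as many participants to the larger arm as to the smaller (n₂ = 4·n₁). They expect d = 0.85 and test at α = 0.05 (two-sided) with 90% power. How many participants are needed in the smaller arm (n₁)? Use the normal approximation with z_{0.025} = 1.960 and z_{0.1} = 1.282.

n₁ = 19

With allocation ratio k = n₂/n₁ = 4, Var(x̄₁−x̄₂) = σ²(1/n₁ + 1/(k·n₁)) = σ²·(k+1)/(k·n₁).
So n₁ = (1 + 1/k)·((z_{α/2} + z_β)/d)² = 1.250 × (3.242/0.85)².
n₁ = 1.250 × 14.55 = 18.2.
Round up: n₁ = 19, giving n₂ = 4 × 19 = 76.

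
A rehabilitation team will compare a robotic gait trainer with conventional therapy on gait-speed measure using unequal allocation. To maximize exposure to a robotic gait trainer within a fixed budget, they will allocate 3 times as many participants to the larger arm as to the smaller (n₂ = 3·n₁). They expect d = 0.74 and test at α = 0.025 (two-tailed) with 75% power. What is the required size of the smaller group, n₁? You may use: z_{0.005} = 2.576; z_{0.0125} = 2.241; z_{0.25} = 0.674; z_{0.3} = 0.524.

With allocation ratio k = n₂/n₁ = 3, Var(x̄₁−x̄₂) = σ²(1/n₁ + 1/(k·n₁)) = σ²·(k+1)/(k·n₁).
So n₁ = (1 + 1/k)·((z_{α/2} + z_β)/d)² = 1.333 × (2.915/0.74)².
n₁ = 1.333 × 15.52 = 20.7.
Round up: n₁ = 21, giving n₂ = 3 × 21 = 63.

n₁ = 21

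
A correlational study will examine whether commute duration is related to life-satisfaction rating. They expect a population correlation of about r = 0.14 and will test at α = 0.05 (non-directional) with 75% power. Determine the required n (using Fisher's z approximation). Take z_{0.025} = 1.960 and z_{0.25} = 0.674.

n = 353

Fisher's z: C = ½·ln((1+r)/(1−r)) = ½·ln(1.3256) = 0.1409.
n = ((z_{α/2} + z_β)/C)² + 3.
(1.960 + 0.674) / 0.1409 = 2.634 / 0.1409 = 18.694.
n = 18.694² + 3 = 349.47 + 3 = 352.5.
Round up.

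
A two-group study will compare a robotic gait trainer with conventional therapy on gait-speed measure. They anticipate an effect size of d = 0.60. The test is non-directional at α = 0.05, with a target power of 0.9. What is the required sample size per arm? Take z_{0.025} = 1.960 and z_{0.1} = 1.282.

n = 59 per group

For two independent groups with equal n: n = 2·((z_{α/2} + z_β) / d)².
z_{α/2} + z_β = 1.960 + 1.282 = 3.242.
n = 2 × (3.242 / 0.60)² = 2 × 5.403² = 2 × 29.20 = 58.4.
Round up to the next whole participant.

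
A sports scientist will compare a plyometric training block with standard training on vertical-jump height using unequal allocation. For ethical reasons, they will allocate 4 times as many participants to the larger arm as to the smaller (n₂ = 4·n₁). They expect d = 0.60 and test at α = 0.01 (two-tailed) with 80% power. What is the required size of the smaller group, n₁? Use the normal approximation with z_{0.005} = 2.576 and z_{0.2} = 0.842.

With allocation ratio k = n₂/n₁ = 4, Var(x̄₁−x̄₂) = σ²(1/n₁ + 1/(k·n₁)) = σ²·(k+1)/(k·n₁).
So n₁ = (1 + 1/k)·((z_{α/2} + z_β)/d)² = 1.250 × (3.418/0.60)².
n₁ = 1.250 × 32.45 = 40.6.
Round up: n₁ = 41, giving n₂ = 4 × 41 = 164.

n₁ = 41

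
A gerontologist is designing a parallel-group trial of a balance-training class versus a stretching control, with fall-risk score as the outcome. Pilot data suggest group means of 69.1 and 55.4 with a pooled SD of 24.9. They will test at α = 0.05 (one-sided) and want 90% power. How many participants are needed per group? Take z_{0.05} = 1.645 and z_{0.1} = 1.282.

Cohen's d = |M₁ − M₂| / SD_pooled = |69.1 − 55.4| / 24.9 = 13.7 / 24.9 = 0.550.
For two independent groups with equal n: n = 2·((z_{α} + z_β) / d)².
z_{α} + z_β = 1.645 + 1.282 = 2.927.
n = 2 × (2.927 / 0.550)² = 2 × 5.322² = 2 × 28.32 = 56.6.
Round up to the next whole participant.

n = 57 per group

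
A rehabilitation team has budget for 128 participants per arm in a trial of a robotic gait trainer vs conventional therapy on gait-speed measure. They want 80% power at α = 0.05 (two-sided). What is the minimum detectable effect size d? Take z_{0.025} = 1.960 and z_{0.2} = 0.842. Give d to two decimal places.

d_min ≈ 0.35

For two independent groups of n = 128 each: d_min = (z_{α/2} + z_β)·√(2/n).
z-sum = 1.960 + 0.842 = 2.802.
d_min = 2.802 × √(2/128) = 2.802 × 0.1250 = 0.350.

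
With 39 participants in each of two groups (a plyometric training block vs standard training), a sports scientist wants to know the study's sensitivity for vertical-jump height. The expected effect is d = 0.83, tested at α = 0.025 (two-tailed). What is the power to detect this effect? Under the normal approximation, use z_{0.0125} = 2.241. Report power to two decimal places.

power ≈ 0.92

For two equal groups, power = Φ(d·√(n/2) − z_{α/2}).
d·√(n/2) = 0.83 × √(39/2) = 0.83 × 4.416 = 3.665.
z_β = 3.665 − 2.241 = 1.424.
Power = Φ(1.424) = 0.923.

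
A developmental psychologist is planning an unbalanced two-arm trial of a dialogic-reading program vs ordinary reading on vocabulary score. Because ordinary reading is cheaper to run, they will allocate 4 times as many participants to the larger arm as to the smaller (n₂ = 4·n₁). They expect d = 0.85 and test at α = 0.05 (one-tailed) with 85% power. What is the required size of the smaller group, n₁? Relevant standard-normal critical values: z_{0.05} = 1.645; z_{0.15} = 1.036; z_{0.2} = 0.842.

n₁ = 13

With allocation ratio k = n₂/n₁ = 4, Var(x̄₁−x̄₂) = σ²(1/n₁ + 1/(k·n₁)) = σ²·(k+1)/(k·n₁).
So n₁ = (1 + 1/k)·((z_{α} + z_β)/d)² = 1.250 × (2.681/0.85)².
n₁ = 1.250 × 9.95 = 12.4.
Round up: n₁ = 13, giving n₂ = 4 × 13 = 52.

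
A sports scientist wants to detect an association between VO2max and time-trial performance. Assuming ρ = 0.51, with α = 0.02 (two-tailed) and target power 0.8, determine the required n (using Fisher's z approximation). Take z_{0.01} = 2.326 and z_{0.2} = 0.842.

Fisher's z: C = ½·ln((1+r)/(1−r)) = ½·ln(3.0816) = 0.5627.
n = ((z_{α/2} + z_β)/C)² + 3.
(2.326 + 0.842) / 0.5627 = 3.168 / 0.5627 = 5.630.
n = 5.630² + 3 = 31.70 + 3 = 34.7.
Round up.

n = 35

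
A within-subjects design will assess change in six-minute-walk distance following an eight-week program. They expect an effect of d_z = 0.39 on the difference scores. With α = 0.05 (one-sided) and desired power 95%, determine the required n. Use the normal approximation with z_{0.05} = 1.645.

For a paired (one-sample on differences) test: n = ((z_{α} + z_β) / d)².
z_{α} + z_β = 1.645 + 1.645 = 3.290.
n = (3.290 / 0.39)² = 8.436² = 71.16.
Round up.

n = 72 pairs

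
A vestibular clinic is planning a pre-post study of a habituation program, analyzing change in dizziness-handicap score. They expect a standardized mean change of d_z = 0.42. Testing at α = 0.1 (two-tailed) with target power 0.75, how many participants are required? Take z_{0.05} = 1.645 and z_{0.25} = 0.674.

n = 31 pairs

For a paired (one-sample on differences) test: n = ((z_{α/2} + z_β) / d)².
z_{α/2} + z_β = 1.645 + 0.674 = 2.319.
n = (2.319 / 0.42)² = 5.521² = 30.49.
Round up.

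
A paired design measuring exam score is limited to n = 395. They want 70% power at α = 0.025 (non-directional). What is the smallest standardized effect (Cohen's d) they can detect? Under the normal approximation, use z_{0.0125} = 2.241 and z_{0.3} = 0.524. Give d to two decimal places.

d_min ≈ 0.14

For a single sample (or paired design) of n = 395: d_min = (z_{α/2} + z_β)/√n.
z-sum = 2.241 + 0.524 = 2.765.
d_min = 2.765 / √395 = 2.765 / 19.875 = 0.139.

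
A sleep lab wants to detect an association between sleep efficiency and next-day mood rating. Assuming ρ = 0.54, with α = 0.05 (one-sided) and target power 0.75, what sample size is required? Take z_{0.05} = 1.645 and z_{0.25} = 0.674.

Fisher's z: C = ½·ln((1+r)/(1−r)) = ½·ln(3.3478) = 0.6042.
n = ((z_{α} + z_β)/C)² + 3.
(1.645 + 0.674) / 0.6042 = 2.319 / 0.6042 = 3.838.
n = 3.838² + 3 = 14.73 + 3 = 17.7.
Round up.

n = 18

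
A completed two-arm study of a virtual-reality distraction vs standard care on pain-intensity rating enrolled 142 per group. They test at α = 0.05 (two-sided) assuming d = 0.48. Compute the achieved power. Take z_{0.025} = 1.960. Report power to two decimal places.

For two equal groups, power = Φ(d·√(n/2) − z_{α/2}).
d·√(n/2) = 0.48 × √(142/2) = 0.48 × 8.426 = 4.045.
z_β = 4.045 − 1.960 = 2.085.
Power = Φ(2.085) = 0.981.

power ≈ 0.98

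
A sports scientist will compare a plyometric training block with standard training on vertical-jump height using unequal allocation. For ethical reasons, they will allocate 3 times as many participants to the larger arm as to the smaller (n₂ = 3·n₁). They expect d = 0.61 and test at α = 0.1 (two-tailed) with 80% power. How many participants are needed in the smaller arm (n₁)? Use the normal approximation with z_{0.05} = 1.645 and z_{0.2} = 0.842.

With allocation ratio k = n₂/n₁ = 3, Var(x̄₁−x̄₂) = σ²(1/n₁ + 1/(k·n₁)) = σ²·(k+1)/(k·n₁).
So n₁ = (1 + 1/k)·((z_{α/2} + z_β)/d)² = 1.333 × (2.487/0.61)².
n₁ = 1.333 × 16.62 = 22.2.
Round up: n₁ = 23, giving n₂ = 3 × 23 = 69.

n₁ = 23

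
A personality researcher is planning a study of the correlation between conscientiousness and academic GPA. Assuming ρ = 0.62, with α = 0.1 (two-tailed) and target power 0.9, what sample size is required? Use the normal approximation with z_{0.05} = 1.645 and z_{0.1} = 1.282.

n = 20

Fisher's z: C = ½·ln((1+r)/(1−r)) = ½·ln(4.2632) = 0.7250.
n = ((z_{α/2} + z_β)/C)² + 3.
(1.645 + 1.282) / 0.7250 = 2.927 / 0.7250 = 4.037.
n = 4.037² + 3 = 16.30 + 3 = 19.3.
Round up.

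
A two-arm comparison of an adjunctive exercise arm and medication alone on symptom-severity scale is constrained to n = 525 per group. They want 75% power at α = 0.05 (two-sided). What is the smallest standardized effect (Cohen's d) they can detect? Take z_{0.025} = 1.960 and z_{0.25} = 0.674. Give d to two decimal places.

For two independent groups of n = 525 each: d_min = (z_{α/2} + z_β)·√(2/n).
z-sum = 1.960 + 0.674 = 2.634.
d_min = 2.634 × √(2/525) = 2.634 × 0.0617 = 0.163.

d_min ≈ 0.16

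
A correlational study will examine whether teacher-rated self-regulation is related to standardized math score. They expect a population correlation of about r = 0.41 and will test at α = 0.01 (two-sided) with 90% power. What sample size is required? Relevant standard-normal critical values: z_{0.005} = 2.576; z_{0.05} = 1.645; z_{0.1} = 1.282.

Fisher's z: C = ½·ln((1+r)/(1−r)) = ½·ln(2.3898) = 0.4356.
n = ((z_{α/2} + z_β)/C)² + 3.
(2.576 + 1.282) / 0.4356 = 3.858 / 0.4356 = 8.857.
n = 8.857² + 3 = 78.44 + 3 = 81.4.
Round up.

n = 82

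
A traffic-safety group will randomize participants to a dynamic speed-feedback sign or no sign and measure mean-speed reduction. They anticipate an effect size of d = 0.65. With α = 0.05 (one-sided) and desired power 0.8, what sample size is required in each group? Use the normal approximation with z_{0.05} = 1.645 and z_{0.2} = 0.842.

For two independent groups with equal n: n = 2·((z_{α} + z_β) / d)².
z_{α} + z_β = 1.645 + 0.842 = 2.487.
n = 2 × (2.487 / 0.65)² = 2 × 3.826² = 2 × 14.64 = 29.3.
Round up to the next whole participant.

n = 30 per group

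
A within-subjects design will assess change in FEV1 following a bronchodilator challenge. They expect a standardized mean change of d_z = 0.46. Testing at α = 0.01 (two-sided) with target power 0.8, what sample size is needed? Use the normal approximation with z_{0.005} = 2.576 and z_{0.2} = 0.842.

For a paired (one-sample on differences) test: n = ((z_{α/2} + z_β) / d)².
z_{α/2} + z_β = 2.576 + 0.842 = 3.418.
n = (3.418 / 0.46)² = 7.430² = 55.21.
Round up.

n = 56 pairs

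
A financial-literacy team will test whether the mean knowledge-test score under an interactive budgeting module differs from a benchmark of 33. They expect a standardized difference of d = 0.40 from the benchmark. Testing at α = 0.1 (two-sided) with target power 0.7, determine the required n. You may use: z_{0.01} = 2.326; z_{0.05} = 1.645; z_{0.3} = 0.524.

For a one-sample test: n = ((z_{α/2} + z_β) / d)².
z_{α/2} + z_β = 1.645 + 0.524 = 2.169.
n = (2.169 / 0.40)² = 5.422² = 29.40.
Round up.

n = 30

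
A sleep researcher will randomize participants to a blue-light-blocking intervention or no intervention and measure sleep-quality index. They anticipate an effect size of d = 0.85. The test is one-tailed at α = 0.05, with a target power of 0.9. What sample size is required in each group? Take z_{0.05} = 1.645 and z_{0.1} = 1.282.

n = 24 per group

For two independent groups with equal n: n = 2·((z_{α} + z_β) / d)².
z_{α} + z_β = 1.645 + 1.282 = 2.927.
n = 2 × (2.927 / 0.85)² = 2 × 3.444² = 2 × 11.86 = 23.7.
Round up to the next whole participant.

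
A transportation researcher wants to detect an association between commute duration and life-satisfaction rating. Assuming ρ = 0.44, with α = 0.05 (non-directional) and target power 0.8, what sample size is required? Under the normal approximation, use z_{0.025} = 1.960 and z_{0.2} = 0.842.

n = 39

Fisher's z: C = ½·ln((1+r)/(1−r)) = ½·ln(2.5714) = 0.4722.
n = ((z_{α/2} + z_β)/C)² + 3.
(1.960 + 0.842) / 0.4722 = 2.802 / 0.4722 = 5.934.
n = 5.934² + 3 = 35.21 + 3 = 38.2.
Round up.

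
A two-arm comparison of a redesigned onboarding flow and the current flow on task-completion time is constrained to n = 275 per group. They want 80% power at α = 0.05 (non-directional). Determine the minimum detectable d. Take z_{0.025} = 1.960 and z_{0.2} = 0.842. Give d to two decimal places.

d_min ≈ 0.24

For two independent groups of n = 275 each: d_min = (z_{α/2} + z_β)·√(2/n).
z-sum = 1.960 + 0.842 = 2.802.
d_min = 2.802 × √(2/275) = 2.802 × 0.0853 = 0.239.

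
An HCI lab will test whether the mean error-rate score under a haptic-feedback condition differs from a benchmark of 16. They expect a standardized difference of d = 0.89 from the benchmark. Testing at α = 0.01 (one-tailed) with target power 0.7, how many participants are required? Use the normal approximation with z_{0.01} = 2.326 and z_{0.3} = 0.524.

For a one-sample test: n = ((z_{α} + z_β) / d)².
z_{α} + z_β = 2.326 + 0.524 = 2.850.
n = (2.850 / 0.89)² = 3.202² = 10.25.
Round up.

n = 11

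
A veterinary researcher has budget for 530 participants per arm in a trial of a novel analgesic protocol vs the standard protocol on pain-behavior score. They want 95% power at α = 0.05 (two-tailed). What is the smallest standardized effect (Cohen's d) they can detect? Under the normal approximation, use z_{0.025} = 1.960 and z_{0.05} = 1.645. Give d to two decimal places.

For two independent groups of n = 530 each: d_min = (z_{α/2} + z_β)·√(2/n).
z-sum = 1.960 + 1.645 = 3.605.
d_min = 3.605 × √(2/530) = 3.605 × 0.0614 = 0.221.

d_min ≈ 0.22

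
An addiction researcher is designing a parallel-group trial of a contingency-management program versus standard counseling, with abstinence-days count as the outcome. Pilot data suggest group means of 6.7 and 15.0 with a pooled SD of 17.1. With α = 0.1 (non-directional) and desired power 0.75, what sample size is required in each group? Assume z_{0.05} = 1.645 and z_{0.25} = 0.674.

n = 46 per group

Cohen's d = |M₁ − M₂| / SD_pooled = |6.7 − 15.0| / 17.1 = 8.3 / 17.1 = 0.485.
For two independent groups with equal n: n = 2·((z_{α/2} + z_β) / d)².
z_{α/2} + z_β = 1.645 + 0.674 = 2.319.
n = 2 × (2.319 / 0.485)² = 2 × 4.781² = 2 × 22.86 = 45.7.
Round up to the next whole participant.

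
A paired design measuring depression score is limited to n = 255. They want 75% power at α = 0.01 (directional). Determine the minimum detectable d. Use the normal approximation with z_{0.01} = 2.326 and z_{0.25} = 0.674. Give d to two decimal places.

d_min ≈ 0.19

For a single sample (or paired design) of n = 255: d_min = (z_{α} + z_β)/√n.
z-sum = 2.326 + 0.674 = 3.000.
d_min = 3.000 / √255 = 3.000 / 15.969 = 0.188.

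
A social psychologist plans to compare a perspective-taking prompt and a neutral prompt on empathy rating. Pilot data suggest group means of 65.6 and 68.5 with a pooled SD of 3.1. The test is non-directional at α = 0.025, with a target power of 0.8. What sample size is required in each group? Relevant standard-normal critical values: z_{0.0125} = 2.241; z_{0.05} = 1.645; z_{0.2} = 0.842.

n = 22 per group

Cohen's d = |M₁ − M₂| / SD_pooled = |65.6 − 68.5| / 3.1 = 2.9 / 3.1 = 0.935.
For two independent groups with equal n: n = 2·((z_{α/2} + z_β) / d)².
z_{α/2} + z_β = 2.241 + 0.842 = 3.083.
n = 2 × (3.083 / 0.935)² = 2 × 3.297² = 2 × 10.87 = 21.7.
Round up to the next whole participant.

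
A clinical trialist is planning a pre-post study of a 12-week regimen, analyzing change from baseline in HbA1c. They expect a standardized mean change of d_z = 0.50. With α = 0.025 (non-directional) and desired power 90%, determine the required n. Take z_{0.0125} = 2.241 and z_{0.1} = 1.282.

For a paired (one-sample on differences) test: n = ((z_{α/2} + z_β) / d)².
z_{α/2} + z_β = 2.241 + 1.282 = 3.523.
n = (3.523 / 0.50)² = 7.046² = 49.65.
Round up.

n = 50 pairs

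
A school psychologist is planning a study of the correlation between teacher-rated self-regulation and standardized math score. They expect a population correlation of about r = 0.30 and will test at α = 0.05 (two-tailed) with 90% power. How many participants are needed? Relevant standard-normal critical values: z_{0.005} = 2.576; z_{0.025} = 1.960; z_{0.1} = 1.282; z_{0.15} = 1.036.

n = 113

Fisher's z: C = ½·ln((1+r)/(1−r)) = ½·ln(1.8571) = 0.3095.
n = ((z_{α/2} + z_β)/C)² + 3.
(1.960 + 1.282) / 0.3095 = 3.242 / 0.3095 = 10.475.
n = 10.475² + 3 = 109.72 + 3 = 112.7.
Round up.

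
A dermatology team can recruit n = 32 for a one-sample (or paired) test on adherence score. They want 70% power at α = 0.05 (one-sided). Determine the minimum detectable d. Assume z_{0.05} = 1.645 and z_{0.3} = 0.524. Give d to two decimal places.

d_min ≈ 0.38

For a single sample (or paired design) of n = 32: d_min = (z_{α} + z_β)/√n.
z-sum = 1.645 + 0.524 = 2.169.
d_min = 2.169 / √32 = 2.169 / 5.657 = 0.383.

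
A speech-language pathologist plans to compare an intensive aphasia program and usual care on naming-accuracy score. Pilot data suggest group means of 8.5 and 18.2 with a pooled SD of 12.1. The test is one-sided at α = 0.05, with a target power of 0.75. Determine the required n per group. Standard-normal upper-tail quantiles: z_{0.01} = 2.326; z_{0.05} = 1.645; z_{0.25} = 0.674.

Cohen's d = |M₁ − M₂| / SD_pooled = |8.5 − 18.2| / 12.1 = 9.7 / 12.1 = 0.802.
For two independent groups with equal n: n = 2·((z_{α} + z_β) / d)².
z_{α} + z_β = 1.645 + 0.674 = 2.319.
n = 2 × (2.319 / 0.802)² = 2 × 2.892² = 2 × 8.36 = 16.7.
Round up to the next whole participant.

n = 17 per group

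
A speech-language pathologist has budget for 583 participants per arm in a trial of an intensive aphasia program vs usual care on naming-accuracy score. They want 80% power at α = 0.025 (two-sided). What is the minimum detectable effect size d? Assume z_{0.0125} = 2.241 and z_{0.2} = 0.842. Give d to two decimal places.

d_min ≈ 0.18

For two independent groups of n = 583 each: d_min = (z_{α/2} + z_β)·√(2/n).
z-sum = 2.241 + 0.842 = 3.083.
d_min = 3.083 × √(2/583) = 3.083 × 0.0586 = 0.181.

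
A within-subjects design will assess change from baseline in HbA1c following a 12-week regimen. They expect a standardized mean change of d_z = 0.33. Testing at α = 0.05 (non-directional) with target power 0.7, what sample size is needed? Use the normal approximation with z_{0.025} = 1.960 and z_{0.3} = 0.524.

For a paired (one-sample on differences) test: n = ((z_{α/2} + z_β) / d)².
z_{α/2} + z_β = 1.960 + 0.524 = 2.484.
n = (2.484 / 0.33)² = 7.527² = 56.66.
Round up.

n = 57 pairs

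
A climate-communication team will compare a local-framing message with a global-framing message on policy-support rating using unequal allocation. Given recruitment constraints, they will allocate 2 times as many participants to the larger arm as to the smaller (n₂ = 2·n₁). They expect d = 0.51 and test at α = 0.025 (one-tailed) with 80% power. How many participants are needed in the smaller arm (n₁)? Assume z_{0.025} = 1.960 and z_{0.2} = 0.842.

With allocation ratio k = n₂/n₁ = 2, Var(x̄₁−x̄₂) = σ²(1/n₁ + 1/(k·n₁)) = σ²·(k+1)/(k·n₁).
So n₁ = (1 + 1/k)·((z_{α} + z_β)/d)² = 1.500 × (2.802/0.51)².
n₁ = 1.500 × 30.19 = 45.3.
Round up: n₁ = 46, giving n₂ = 2 × 46 = 92.

n₁ = 46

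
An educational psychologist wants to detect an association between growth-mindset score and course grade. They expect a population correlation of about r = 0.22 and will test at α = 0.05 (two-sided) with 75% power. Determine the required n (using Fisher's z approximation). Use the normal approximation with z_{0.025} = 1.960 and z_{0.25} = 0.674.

Fisher's z: C = ½·ln((1+r)/(1−r)) = ½·ln(1.5641) = 0.2237.
n = ((z_{α/2} + z_β)/C)² + 3.
(1.960 + 0.674) / 0.2237 = 2.634 / 0.2237 = 11.775.
n = 11.775² + 3 = 138.64 + 3 = 141.6.
Round up.

n = 142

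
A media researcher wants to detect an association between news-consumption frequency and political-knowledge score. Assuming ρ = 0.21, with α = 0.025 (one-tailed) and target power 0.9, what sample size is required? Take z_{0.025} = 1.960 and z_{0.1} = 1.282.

n = 235

Fisher's z: C = ½·ln((1+r)/(1−r)) = ½·ln(1.5316) = 0.2132.
n = ((z_{α} + z_β)/C)² + 3.
(1.960 + 1.282) / 0.2132 = 3.242 / 0.2132 = 15.206.
n = 15.206² + 3 = 231.23 + 3 = 234.2.
Round up.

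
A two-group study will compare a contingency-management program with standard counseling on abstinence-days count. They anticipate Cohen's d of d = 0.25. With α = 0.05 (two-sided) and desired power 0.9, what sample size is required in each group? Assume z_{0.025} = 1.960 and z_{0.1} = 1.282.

For two independent groups with equal n: n = 2·((z_{α/2} + z_β) / d)².
z_{α/2} + z_β = 1.960 + 1.282 = 3.242.
n = 2 × (3.242 / 0.25)² = 2 × 12.968² = 2 × 168.17 = 336.3.
Round up to the next whole participant.

n = 337 per group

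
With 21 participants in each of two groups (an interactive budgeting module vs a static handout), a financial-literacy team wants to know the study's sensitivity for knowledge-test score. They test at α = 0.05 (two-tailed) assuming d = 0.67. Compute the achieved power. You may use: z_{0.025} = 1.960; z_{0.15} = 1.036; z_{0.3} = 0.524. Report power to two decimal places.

For two equal groups, power = Φ(d·√(n/2) − z_{α/2}).
d·√(n/2) = 0.67 × √(21/2) = 0.67 × 3.240 = 2.171.
z_β = 2.171 − 1.960 = 0.211.
Power = Φ(0.211) = 0.584.

power ≈ 0.58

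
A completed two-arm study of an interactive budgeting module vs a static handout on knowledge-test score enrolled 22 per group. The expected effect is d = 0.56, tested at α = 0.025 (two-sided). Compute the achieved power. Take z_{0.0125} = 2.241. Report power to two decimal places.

power ≈ 0.35

For two equal groups, power = Φ(d·√(n/2) − z_{α/2}).
d·√(n/2) = 0.56 × √(22/2) = 0.56 × 3.317 = 1.857.
z_β = 1.857 − 2.241 = -0.384.
Power = Φ(-0.384) = 0.351.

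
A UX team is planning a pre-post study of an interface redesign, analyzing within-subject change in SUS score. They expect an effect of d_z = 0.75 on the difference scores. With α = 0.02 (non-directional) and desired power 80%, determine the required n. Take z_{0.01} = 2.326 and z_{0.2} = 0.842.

For a paired (one-sample on differences) test: n = ((z_{α/2} + z_β) / d)².
z_{α/2} + z_β = 2.326 + 0.842 = 3.168.
n = (3.168 / 0.75)² = 4.224² = 17.84.
Round up.

n = 18 pairs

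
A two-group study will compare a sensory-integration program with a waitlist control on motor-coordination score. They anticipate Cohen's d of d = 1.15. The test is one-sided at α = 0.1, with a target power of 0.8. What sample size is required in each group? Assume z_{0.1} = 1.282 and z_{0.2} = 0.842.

For two independent groups with equal n: n = 2·((z_{α} + z_β) / d)².
z_{α} + z_β = 1.282 + 0.842 = 2.124.
n = 2 × (2.124 / 1.15)² = 2 × 1.847² = 2 × 3.41 = 6.8.
Round up to the next whole participant.

n = 7 per group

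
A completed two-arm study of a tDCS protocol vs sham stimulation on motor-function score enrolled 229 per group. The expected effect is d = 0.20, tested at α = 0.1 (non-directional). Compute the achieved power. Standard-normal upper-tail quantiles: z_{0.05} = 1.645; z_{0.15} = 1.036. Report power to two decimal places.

power ≈ 0.69

For two equal groups, power = Φ(d·√(n/2) − z_{α/2}).
d·√(n/2) = 0.20 × √(229/2) = 0.20 × 10.700 = 2.140.
z_β = 2.140 − 1.645 = 0.495.
Power = Φ(0.495) = 0.690.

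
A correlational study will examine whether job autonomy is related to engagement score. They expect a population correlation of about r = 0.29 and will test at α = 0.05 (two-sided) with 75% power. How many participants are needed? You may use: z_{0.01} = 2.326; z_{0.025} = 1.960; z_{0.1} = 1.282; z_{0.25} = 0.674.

n = 81

Fisher's z: C = ½·ln((1+r)/(1−r)) = ½·ln(1.8169) = 0.2986.
n = ((z_{α/2} + z_β)/C)² + 3.
(1.960 + 0.674) / 0.2986 = 2.634 / 0.2986 = 8.821.
n = 8.821² + 3 = 77.81 + 3 = 80.8.
Round up.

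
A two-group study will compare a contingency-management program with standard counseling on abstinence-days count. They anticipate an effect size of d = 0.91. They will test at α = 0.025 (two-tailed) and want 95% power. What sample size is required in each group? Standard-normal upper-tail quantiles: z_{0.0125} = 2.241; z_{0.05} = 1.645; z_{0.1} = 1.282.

n = 37 per group

For two independent groups with equal n: n = 2·((z_{α/2} + z_β) / d)².
z_{α/2} + z_β = 2.241 + 1.645 = 3.886.
n = 2 × (3.886 / 0.91)² = 2 × 4.270² = 2 × 18.24 = 36.5.
Round up to the next whole participant.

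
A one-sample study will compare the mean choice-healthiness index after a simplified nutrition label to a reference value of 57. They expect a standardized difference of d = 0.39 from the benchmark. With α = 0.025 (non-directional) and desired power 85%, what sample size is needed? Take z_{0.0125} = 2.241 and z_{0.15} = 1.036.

For a one-sample test: n = ((z_{α/2} + z_β) / d)².
z_{α/2} + z_β = 2.241 + 1.036 = 3.277.
n = (3.277 / 0.39)² = 8.403² = 70.60.
Round up.

n = 71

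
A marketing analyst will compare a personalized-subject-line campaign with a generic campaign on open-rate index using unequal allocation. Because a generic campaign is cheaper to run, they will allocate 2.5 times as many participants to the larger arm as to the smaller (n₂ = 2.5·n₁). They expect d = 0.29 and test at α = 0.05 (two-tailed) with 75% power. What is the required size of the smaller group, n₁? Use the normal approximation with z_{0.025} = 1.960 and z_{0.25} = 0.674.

n₁ = 116

With allocation ratio k = n₂/n₁ = 2.5, Var(x̄₁−x̄₂) = σ²(1/n₁ + 1/(k·n₁)) = σ²·(k+1)/(k·n₁).
So n₁ = (1 + 1/k)·((z_{α/2} + z_β)/d)² = 1.400 × (2.634/0.29)².
n₁ = 1.400 × 82.50 = 115.5.
Round up: n₁ = 116, giving n₂ = 2.5 × 116 = 290.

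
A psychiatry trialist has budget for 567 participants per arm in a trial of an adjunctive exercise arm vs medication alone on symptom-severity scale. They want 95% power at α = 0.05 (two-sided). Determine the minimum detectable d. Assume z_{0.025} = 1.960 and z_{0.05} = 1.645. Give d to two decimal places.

For two independent groups of n = 567 each: d_min = (z_{α/2} + z_β)·√(2/n).
z-sum = 1.960 + 1.645 = 3.605.
d_min = 3.605 × √(2/567) = 3.605 × 0.0594 = 0.214.

d_min ≈ 0.21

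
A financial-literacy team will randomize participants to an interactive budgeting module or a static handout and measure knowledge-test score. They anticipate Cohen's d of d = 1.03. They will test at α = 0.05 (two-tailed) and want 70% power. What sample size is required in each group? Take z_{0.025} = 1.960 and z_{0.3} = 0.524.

n = 12 per group

For two independent groups with equal n: n = 2·((z_{α/2} + z_β) / d)².
z_{α/2} + z_β = 1.960 + 0.524 = 2.484.
n = 2 × (2.484 / 1.03)² = 2 × 2.412² = 2 × 5.82 = 11.6.
Round up to the next whole participant.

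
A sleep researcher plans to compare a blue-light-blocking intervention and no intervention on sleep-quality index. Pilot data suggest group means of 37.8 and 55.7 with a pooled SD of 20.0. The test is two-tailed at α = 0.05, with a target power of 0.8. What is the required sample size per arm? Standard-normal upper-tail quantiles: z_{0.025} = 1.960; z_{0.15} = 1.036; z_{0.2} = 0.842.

n = 20 per group

Cohen's d = |M₁ − M₂| / SD_pooled = |37.8 − 55.7| / 20.0 = 17.9 / 20.0 = 0.895.
For two independent groups with equal n: n = 2·((z_{α/2} + z_β) / d)².
z_{α/2} + z_β = 1.960 + 0.842 = 2.802.
n = 2 × (2.802 / 0.895)² = 2 × 3.131² = 2 × 9.80 = 19.6.
Round up to the next whole participant.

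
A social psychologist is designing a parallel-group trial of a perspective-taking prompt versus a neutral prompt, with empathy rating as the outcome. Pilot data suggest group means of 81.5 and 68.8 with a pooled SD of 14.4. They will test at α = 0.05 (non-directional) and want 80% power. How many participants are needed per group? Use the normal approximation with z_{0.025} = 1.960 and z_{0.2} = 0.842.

n = 21 per group

Cohen's d = |M₁ − M₂| / SD_pooled = |81.5 − 68.8| / 14.4 = 12.7 / 14.4 = 0.882.
For two independent groups with equal n: n = 2·((z_{α/2} + z_β) / d)².
z_{α/2} + z_β = 1.960 + 0.842 = 2.802.
n = 2 × (2.802 / 0.882)² = 2 × 3.177² = 2 × 10.09 = 20.2.
Round up to the next whole participant.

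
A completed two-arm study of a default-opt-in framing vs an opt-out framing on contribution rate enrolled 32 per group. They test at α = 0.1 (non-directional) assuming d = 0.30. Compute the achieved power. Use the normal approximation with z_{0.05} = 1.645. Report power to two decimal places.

For two equal groups, power = Φ(d·√(n/2) − z_{α/2}).
d·√(n/2) = 0.30 × √(32/2) = 0.30 × 4.000 = 1.200.
z_β = 1.200 − 1.645 = -0.445.
Power = Φ(-0.445) = 0.328.

power ≈ 0.33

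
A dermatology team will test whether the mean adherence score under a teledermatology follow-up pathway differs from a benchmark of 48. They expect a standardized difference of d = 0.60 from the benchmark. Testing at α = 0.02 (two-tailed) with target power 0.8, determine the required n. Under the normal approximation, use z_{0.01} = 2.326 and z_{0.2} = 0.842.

n = 28

For a one-sample test: n = ((z_{α/2} + z_β) / d)².
z_{α/2} + z_β = 2.326 + 0.842 = 3.168.
n = (3.168 / 0.60)² = 5.280² = 27.88.
Round up.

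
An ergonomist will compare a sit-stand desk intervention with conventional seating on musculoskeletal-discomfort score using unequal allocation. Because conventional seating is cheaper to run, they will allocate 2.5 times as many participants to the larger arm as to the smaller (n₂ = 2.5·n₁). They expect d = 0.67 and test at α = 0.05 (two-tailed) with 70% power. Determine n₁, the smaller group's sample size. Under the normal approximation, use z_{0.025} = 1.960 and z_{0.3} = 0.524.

With allocation ratio k = n₂/n₁ = 2.5, Var(x̄₁−x̄₂) = σ²(1/n₁ + 1/(k·n₁)) = σ²·(k+1)/(k·n₁).
So n₁ = (1 + 1/k)·((z_{α/2} + z_β)/d)² = 1.400 × (2.484/0.67)².
n₁ = 1.400 × 13.75 = 19.2.
Round up: n₁ = 20, giving n₂ = 2.5 × 20 = 50.

n₁ = 20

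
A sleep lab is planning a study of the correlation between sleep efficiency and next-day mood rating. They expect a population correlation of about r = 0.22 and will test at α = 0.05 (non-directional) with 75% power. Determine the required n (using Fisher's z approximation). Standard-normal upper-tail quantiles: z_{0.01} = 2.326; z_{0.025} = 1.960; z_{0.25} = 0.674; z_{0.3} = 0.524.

Fisher's z: C = ½·ln((1+r)/(1−r)) = ½·ln(1.5641) = 0.2237.
n = ((z_{α/2} + z_β)/C)² + 3.
(1.960 + 0.674) / 0.2237 = 2.634 / 0.2237 = 11.775.
n = 11.775² + 3 = 138.64 + 3 = 141.6.
Round up.

n = 142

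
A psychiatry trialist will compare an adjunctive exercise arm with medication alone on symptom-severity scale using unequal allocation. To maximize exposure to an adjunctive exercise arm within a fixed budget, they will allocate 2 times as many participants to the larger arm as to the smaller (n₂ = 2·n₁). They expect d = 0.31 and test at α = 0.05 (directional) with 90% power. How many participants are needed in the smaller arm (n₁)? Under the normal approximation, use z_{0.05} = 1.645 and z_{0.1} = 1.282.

n₁ = 134

With allocation ratio k = n₂/n₁ = 2, Var(x̄₁−x̄₂) = σ²(1/n₁ + 1/(k·n₁)) = σ²·(k+1)/(k·n₁).
So n₁ = (1 + 1/k)·((z_{α} + z_β)/d)² = 1.500 × (2.927/0.31)².
n₁ = 1.500 × 89.15 = 133.7.
Round up: n₁ = 134, giving n₂ = 2 × 134 = 268.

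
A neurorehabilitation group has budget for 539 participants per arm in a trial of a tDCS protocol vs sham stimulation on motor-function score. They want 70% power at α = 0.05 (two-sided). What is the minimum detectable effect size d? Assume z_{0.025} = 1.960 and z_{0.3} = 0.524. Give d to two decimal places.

d_min ≈ 0.15

For two independent groups of n = 539 each: d_min = (z_{α/2} + z_β)·√(2/n).
z-sum = 1.960 + 0.524 = 2.484.
d_min = 2.484 × √(2/539) = 2.484 × 0.0609 = 0.151.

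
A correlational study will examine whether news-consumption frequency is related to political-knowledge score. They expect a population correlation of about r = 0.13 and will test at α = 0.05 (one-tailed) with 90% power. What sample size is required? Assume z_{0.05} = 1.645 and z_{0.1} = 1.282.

Fisher's z: C = ½·ln((1+r)/(1−r)) = ½·ln(1.2989) = 0.1307.
n = ((z_{α} + z_β)/C)² + 3.
(1.645 + 1.282) / 0.1307 = 2.927 / 0.1307 = 22.395.
n = 22.395² + 3 = 501.53 + 3 = 504.5.
Round up.

n = 505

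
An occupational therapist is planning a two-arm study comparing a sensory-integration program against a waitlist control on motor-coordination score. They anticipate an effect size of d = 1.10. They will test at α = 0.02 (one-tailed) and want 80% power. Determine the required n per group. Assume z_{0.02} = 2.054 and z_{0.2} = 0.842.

For two independent groups with equal n: n = 2·((z_{α} + z_β) / d)².
z_{α} + z_β = 2.054 + 0.842 = 2.896.
n = 2 × (2.896 / 1.10)² = 2 × 2.633² = 2 × 6.93 = 13.9.
Round up to the next whole participant.

n = 14 per group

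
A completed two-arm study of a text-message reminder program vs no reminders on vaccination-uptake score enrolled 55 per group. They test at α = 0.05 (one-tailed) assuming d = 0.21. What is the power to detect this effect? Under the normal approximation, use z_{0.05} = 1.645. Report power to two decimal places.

power ≈ 0.29

For two equal groups, power = Φ(d·√(n/2) − z_{α}).
d·√(n/2) = 0.21 × √(55/2) = 0.21 × 5.244 = 1.101.
z_β = 1.101 − 1.645 = -0.544.
Power = Φ(-0.544) = 0.293.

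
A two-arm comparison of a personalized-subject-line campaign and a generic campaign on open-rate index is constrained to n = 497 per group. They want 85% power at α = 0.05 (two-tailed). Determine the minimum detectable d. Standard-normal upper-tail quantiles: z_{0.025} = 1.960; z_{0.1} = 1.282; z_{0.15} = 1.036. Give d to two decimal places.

d_min ≈ 0.19

For two independent groups of n = 497 each: d_min = (z_{α/2} + z_β)·√(2/n).
z-sum = 1.960 + 1.036 = 2.996.
d_min = 2.996 × √(2/497) = 2.996 × 0.0634 = 0.190.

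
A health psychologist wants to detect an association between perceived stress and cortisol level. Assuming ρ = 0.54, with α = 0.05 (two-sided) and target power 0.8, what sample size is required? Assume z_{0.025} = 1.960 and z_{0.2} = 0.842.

Fisher's z: C = ½·ln((1+r)/(1−r)) = ½·ln(3.3478) = 0.6042.
n = ((z_{α/2} + z_β)/C)² + 3.
(1.960 + 0.842) / 0.6042 = 2.802 / 0.6042 = 4.638.
n = 4.638² + 3 = 21.51 + 3 = 24.5.
Round up.

n = 25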